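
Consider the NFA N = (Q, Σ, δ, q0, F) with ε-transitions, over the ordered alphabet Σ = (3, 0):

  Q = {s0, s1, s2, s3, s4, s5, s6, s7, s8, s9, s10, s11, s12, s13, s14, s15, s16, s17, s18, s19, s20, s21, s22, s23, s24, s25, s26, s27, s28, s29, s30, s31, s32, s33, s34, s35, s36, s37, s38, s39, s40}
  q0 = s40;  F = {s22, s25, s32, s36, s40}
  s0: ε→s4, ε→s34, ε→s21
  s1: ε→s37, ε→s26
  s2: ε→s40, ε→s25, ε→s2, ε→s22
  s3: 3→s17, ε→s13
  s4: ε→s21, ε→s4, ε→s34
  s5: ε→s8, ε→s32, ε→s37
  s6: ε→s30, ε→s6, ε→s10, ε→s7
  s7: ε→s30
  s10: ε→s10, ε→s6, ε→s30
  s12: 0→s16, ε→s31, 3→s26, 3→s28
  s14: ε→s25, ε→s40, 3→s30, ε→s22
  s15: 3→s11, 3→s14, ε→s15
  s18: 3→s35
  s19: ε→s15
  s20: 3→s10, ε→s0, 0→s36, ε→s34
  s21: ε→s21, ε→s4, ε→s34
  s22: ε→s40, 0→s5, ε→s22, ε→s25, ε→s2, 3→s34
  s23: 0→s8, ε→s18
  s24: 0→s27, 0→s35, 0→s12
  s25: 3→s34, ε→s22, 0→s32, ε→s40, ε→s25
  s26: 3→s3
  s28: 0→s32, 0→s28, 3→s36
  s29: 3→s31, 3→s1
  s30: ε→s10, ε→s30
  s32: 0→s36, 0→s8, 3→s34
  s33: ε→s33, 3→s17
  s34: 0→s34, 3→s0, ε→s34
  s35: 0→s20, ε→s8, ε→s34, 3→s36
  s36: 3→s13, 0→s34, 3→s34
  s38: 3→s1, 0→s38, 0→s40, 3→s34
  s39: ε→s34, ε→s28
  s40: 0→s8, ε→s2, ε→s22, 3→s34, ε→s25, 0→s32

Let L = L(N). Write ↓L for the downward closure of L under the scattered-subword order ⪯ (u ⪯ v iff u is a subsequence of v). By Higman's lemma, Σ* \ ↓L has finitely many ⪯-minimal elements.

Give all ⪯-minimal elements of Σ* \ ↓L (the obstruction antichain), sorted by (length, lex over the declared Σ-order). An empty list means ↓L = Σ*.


|Q|=41, |F|=5, |δ|=96 (54 ε).
min D↑ (4 st, q0=0, F={1}): 0:3→1,0→2 1:3→1,0→1 2:3→1,0→3 3:3→1,0→1.
'3': |S_i|=[14, 5] end={s0,s13,s21,s34,s4} rej; 1/1 deletions ∈↓L.
'000': |S_i|=[14, 10, 7, 4] end={s0,s21,s34,s4} rej; 3/3 del acc.
2 minimals (antichain).

min(Σ*\↓L) = [3, 000].


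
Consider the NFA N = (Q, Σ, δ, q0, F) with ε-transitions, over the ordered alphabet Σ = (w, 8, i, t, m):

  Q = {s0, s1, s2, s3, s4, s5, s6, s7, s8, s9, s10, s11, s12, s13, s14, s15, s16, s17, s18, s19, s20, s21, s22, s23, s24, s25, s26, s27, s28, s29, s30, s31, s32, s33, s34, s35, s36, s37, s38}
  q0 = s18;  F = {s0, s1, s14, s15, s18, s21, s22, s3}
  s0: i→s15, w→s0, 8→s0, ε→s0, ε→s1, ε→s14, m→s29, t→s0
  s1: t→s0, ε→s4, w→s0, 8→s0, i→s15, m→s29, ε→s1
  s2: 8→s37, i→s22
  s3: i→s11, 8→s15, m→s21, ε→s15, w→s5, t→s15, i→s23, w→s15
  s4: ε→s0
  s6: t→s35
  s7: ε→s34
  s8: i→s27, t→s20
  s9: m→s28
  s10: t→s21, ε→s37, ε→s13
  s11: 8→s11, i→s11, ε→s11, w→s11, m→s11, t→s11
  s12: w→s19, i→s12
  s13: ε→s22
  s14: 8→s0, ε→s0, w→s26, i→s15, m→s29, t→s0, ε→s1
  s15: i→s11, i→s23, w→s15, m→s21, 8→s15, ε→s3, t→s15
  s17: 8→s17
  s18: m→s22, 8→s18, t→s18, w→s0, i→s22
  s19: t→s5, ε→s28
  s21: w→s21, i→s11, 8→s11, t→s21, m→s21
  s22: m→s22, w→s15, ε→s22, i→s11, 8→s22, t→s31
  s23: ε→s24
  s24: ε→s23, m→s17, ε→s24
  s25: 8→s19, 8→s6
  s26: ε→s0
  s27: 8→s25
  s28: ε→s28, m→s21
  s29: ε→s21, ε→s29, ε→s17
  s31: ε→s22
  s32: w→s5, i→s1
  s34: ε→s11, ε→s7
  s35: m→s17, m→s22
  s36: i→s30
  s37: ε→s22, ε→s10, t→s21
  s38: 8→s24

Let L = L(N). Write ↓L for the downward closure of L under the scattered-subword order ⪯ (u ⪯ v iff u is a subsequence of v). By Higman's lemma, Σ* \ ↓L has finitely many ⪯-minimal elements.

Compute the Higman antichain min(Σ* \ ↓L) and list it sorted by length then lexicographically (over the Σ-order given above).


|Q|=39, |F|=8, |δ|=101 (30 ε).
min D↑ (6 st, q0=0, F={5}): 0:w→1,8→0,i→2,t→0,m→2 1:w→1,8→1,i→3,t→1,m→4 2:w→3,8→2,i→5,t→2,m→2 3:w→3,8→3,i→5,t→3,m→4 4:w→4,8→5,i→5,t→4,m→4 5:w→5,8→5,i→5,t→5,m→5 [Hopcroft].
'ii': run [17, 10, 4] end={s11,s17,s23,s24} ∉↓L; 2/2 single-dels accept.
'mi': N↓-sim [17, 11, 4] end={s11,s17,s23,s24} — reject; 2/2 deletions ∈↓L.
'wm8': run [17, 14, 4, 2] end={s11,s17} — reject; 3/3 del acc.
3 words, ⪯-incomp.

Antichain: [ii, mi, wm8].


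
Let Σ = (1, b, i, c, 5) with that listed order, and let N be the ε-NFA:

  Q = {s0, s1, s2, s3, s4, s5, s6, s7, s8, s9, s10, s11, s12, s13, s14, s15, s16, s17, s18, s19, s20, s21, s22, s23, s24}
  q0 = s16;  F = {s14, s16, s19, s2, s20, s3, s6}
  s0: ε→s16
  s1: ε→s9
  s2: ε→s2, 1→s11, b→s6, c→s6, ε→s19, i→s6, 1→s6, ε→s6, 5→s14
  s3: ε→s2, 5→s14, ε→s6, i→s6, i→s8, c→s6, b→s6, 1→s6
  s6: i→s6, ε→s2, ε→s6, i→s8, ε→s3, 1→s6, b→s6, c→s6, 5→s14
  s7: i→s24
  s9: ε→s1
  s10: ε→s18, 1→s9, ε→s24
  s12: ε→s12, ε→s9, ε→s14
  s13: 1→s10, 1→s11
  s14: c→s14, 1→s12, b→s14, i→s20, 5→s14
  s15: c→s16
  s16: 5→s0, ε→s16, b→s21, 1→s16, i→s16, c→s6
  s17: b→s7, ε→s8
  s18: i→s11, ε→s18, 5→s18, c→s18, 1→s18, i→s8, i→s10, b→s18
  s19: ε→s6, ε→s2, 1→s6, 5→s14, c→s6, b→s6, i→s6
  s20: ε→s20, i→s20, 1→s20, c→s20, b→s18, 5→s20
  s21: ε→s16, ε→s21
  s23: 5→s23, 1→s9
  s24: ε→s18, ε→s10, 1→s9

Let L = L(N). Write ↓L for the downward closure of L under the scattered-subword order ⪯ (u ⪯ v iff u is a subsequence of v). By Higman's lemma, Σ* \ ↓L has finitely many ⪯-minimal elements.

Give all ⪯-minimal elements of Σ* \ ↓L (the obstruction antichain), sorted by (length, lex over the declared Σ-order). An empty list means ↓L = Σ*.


min(Σ*\↓L) = [c5ib].

|Q|=25, |F|=7, |δ|=80 (26 ε).
min D↑ (5 st, q0=0, F={4}): 0:1→0,b→0,i→0,c→1,5→0 1:1→1,b→1,i→1,c→1,5→2 2:1→2,b→2,i→3,c→2,5→2 3:1→3,b→4,i→3,c→3,5→3 4:1→4,b→4,i→4,c→4,5→4.
'c5ib': |S_i|=[17, 14, 10, 8, 7] end={s1,s10,s11,s18,s24,s8,s9} — reject; 4/4 single-dels accept.
1 words, ⪯-incomp.


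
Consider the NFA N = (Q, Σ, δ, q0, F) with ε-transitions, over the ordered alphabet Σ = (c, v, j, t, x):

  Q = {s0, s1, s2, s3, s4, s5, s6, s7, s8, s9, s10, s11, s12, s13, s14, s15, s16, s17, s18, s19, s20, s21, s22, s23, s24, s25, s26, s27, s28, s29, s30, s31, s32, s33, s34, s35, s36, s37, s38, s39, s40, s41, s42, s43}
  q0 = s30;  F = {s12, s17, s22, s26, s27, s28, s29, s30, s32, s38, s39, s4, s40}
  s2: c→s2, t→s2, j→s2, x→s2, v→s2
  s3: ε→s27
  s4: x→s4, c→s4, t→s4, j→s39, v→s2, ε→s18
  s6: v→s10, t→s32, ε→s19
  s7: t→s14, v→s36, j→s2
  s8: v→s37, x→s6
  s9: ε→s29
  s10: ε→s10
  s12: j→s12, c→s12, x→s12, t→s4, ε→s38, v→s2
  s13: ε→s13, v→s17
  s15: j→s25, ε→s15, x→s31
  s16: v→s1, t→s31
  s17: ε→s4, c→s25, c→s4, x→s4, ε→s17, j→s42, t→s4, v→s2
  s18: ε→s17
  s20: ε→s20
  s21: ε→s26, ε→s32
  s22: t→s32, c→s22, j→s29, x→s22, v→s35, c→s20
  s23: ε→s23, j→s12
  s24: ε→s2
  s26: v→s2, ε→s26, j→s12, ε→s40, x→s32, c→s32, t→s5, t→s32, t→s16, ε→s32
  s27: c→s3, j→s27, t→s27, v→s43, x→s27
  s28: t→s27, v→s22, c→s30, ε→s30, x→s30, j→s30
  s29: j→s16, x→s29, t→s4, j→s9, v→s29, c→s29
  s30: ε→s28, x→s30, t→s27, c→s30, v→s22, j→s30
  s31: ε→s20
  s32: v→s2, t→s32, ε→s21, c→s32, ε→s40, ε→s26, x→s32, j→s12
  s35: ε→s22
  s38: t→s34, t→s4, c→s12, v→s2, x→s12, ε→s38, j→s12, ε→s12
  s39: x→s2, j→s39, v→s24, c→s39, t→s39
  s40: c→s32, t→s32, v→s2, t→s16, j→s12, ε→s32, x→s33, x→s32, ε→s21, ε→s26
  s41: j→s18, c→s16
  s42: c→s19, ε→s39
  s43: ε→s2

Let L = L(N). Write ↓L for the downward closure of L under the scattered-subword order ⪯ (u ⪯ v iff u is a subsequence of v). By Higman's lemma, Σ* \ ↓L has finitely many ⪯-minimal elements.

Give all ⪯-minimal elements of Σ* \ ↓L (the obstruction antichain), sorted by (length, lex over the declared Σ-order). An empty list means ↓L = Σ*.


Antichain: [tv, vjtjx].

|Q|=44, |F|=13, |δ|=127 (33 ε).
min D↑ (9 st, q0=0, F={5}): 0:c→0,v→1,j→0,t→2,x→0 1:c→1,v→1,j→3,t→4,x→1 2:c→2,v→5,j→2,t→2,x→2 3:c→3,v→3,j→3,t→6,x→3 4:c→4,v→5,j→7,t→4,x→4 5:c→5,v→5,j→5,t→5,x→5 6:c→6,v→5,j→8,t→6,x→6 7:c→7,v→5,j→7,t→6,x→7 8:c→8,v→5,j→8,t→8,x→5.
'tv': run [31, 25, 4] end={s1,s2,s24,s43} ∉↓L; 2/2 del acc.
'vjtjx': |S_i|=[31, 27, 18, 12, 5, 1] end={s2} — reject; 5/5 del acc.
2 words, ⪯-incomp.


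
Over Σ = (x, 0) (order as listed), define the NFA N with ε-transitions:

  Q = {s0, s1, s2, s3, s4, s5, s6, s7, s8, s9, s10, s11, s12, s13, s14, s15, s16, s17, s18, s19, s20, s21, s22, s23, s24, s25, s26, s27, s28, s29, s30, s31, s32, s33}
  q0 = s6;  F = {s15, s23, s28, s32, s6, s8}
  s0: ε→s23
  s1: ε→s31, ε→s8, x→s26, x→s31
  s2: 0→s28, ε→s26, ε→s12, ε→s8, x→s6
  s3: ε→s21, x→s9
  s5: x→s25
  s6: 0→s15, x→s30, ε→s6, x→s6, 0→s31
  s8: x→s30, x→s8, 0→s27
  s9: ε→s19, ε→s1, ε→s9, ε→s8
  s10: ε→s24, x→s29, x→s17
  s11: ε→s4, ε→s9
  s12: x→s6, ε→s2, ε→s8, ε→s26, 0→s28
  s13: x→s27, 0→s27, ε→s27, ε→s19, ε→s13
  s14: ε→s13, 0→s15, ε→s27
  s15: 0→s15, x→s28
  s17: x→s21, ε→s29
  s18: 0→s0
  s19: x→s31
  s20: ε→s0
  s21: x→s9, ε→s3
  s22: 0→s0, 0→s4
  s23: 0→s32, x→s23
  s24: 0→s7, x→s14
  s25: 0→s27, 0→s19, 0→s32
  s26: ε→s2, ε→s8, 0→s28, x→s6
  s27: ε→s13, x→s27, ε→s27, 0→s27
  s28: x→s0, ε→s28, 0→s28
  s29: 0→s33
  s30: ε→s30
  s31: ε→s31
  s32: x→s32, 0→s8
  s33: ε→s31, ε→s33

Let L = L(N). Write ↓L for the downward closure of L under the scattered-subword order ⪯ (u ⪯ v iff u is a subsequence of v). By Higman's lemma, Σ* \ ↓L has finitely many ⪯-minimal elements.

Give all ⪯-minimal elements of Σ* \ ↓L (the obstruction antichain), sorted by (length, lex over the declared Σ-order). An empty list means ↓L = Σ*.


|Q|=34, |F|=6, |δ|=79 (35 ε).
min D↑ (7 st, q0=0, F={6}): 0:x→0,0→1 1:x→2,0→1 2:x→3,0→2 3:x→3,0→4 4:x→4,0→5 5:x→5,0→6 6:x→6,0→6 (ε-aug+det+¬).
'0xx000': N↓-sim [12, 11, 10, 9, 7, 6, 4] end={s13,s19,s27,s31} rej; 6/6 del acc.
1 words, ⪯-incomp.

min(Σ*\↓L) = [0xx000].


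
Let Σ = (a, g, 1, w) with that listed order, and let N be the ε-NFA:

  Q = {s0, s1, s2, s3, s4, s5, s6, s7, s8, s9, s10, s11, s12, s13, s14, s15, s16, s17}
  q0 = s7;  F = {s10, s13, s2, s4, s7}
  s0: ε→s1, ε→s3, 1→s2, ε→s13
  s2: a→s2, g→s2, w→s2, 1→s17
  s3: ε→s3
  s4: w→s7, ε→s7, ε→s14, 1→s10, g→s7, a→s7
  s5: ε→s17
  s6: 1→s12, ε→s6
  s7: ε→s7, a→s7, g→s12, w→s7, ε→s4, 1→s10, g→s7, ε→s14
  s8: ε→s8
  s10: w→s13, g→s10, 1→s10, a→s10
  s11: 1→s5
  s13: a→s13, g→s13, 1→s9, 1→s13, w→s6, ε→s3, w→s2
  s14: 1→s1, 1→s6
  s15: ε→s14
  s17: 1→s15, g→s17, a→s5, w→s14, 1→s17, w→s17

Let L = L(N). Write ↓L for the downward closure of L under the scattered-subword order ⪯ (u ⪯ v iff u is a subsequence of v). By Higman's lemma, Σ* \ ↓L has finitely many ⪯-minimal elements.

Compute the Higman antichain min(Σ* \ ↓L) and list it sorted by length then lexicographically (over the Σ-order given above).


|Q|=18, |F|=5, |δ|=48 (14 ε).
min D↑ (5 st, q0=0, F={4}): 0:a→0,g→0,1→1,w→0 1:a→1,g→1,1→1,w→2 2:a→2,g→2,1→2,w→3 3:a→3,g→3,1→4,w→3 4:a→4,g→4,1→4,w→4 [Hopcroft].
'1ww1': |S_i|=[14, 12, 11, 8, 7] end={s1,s12,s14,s15,s17,s5,s6} — reject; 4/4 single-dels accept.
1 obstructions.

Antichain: [1ww1].


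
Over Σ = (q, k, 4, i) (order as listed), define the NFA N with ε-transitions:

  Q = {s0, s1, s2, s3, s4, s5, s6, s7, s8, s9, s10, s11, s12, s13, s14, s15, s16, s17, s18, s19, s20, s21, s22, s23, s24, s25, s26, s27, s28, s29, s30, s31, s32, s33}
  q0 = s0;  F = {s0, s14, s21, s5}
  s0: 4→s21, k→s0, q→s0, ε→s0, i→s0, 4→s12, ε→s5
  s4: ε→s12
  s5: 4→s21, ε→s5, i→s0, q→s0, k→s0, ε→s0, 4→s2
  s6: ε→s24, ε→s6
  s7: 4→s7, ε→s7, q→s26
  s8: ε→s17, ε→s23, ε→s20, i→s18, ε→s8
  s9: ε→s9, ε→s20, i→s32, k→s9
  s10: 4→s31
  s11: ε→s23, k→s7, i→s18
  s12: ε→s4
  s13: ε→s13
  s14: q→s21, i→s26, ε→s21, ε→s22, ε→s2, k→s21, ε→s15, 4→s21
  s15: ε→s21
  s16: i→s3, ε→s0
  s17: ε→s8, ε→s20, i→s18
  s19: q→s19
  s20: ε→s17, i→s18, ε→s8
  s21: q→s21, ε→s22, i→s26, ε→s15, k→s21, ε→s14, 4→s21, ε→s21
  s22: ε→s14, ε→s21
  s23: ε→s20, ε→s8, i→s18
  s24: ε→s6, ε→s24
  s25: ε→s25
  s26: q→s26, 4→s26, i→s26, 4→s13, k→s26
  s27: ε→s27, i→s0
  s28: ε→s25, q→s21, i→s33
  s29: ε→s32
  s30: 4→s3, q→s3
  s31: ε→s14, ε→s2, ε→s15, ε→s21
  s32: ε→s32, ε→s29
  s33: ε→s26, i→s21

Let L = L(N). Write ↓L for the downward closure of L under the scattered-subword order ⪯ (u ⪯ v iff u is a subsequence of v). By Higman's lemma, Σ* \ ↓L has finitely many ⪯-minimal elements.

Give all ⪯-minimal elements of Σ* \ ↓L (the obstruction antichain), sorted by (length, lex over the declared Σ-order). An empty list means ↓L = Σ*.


Antichain: [4i].

|Q|=34, |F|=4, |δ|=90 (48 ε).
min D↑ (3 st, q0=0, F={2}): 0:q→0,k→0,4→1,i→0 1:q→1,k→1,4→1,i→2 2:q→2,k→2,4→2,i→2.
'4i': run [11, 9, 2] end={s13,s26} rej; 2/2 single-dels accept.
1 words, ⪯-incomp.


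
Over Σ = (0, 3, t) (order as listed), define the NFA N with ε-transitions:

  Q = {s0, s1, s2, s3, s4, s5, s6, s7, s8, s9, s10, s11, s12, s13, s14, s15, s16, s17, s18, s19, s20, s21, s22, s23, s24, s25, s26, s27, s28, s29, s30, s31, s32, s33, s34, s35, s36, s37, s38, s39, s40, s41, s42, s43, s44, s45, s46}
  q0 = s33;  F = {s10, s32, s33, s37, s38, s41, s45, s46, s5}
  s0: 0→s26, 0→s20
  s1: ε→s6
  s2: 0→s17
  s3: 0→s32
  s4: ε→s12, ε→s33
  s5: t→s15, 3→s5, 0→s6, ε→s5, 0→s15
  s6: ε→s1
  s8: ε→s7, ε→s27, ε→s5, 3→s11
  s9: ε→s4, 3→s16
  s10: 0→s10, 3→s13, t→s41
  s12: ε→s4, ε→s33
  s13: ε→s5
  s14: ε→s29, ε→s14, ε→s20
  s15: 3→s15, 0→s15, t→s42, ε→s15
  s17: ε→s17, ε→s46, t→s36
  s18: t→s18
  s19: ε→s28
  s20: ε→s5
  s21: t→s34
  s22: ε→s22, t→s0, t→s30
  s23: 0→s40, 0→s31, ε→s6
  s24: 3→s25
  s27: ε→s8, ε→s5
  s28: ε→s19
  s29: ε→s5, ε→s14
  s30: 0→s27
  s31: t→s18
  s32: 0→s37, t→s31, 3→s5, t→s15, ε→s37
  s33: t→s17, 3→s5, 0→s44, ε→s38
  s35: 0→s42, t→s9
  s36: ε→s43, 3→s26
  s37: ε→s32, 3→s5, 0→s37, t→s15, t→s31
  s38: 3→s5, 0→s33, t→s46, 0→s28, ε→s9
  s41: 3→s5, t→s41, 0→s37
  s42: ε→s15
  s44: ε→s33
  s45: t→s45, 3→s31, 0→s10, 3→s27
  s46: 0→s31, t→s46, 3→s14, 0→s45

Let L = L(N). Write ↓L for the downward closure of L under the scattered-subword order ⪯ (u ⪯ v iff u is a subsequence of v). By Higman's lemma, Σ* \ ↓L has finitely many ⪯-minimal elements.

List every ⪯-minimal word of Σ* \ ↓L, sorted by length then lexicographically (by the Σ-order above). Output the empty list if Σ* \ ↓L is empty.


|Q|=47, |F|=9, |δ|=89 (34 ε).
min D↑ (8 st, q0=0, F={3}): 0:0→0,3→1,t→2 1:0→3,3→1,t→3 2:0→4,3→1,t→2 3:0→3,3→3,t→3 4:0→5,3→1,t→4 5:0→5,3→1,t→6 6:0→7,3→1,t→6 7:0→7,3→1,t→3.
'30': run [34, 17, 4] end={s1,s15,s42,s6} — reject; 2/2 single-dels accept.
'3t': N↓-sim [34, 17, 3] end={s15,s18,s42} rej; 2/2 deletions ∈↓L.
't00t0t': N↓-sim [34, 25, 17, 12, 10, 9, 4] end={s15,s18,s31,s42} — reject; 6/6 del acc.
3 obstructions.

min(Σ*\↓L) = [30, 3t, t00t0t].


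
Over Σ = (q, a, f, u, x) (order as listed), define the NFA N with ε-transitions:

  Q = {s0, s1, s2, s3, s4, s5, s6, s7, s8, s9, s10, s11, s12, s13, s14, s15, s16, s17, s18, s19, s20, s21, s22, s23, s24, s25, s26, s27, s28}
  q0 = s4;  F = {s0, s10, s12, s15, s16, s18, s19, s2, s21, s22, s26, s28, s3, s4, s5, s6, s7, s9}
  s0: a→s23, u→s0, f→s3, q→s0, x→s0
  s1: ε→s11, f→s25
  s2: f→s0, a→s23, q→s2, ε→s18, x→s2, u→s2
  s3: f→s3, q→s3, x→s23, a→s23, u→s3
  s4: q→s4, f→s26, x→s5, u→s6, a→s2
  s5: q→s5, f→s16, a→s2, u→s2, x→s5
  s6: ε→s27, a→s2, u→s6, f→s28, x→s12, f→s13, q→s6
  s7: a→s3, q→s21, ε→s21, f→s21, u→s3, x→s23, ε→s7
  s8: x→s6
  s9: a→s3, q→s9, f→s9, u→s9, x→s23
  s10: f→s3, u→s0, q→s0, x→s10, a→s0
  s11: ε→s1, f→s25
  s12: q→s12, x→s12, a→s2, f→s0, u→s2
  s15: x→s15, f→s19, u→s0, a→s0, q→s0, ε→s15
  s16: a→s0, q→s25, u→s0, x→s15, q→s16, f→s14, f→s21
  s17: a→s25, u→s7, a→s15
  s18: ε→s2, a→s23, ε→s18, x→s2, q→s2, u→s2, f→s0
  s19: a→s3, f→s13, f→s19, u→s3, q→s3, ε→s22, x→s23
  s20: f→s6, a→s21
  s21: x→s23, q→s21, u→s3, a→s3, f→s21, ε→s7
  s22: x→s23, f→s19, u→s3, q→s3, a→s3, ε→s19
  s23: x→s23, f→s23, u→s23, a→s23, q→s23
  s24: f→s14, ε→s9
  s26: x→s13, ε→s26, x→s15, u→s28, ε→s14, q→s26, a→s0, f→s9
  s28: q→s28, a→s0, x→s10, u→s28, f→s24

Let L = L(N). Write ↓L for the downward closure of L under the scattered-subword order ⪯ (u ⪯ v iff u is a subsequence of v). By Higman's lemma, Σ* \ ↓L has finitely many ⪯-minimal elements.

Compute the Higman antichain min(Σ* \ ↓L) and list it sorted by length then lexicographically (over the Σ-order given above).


min(Σ*\↓L) = [aa, ffx, xua, fxqa, uxfa].

|Q|=29, |F|=18, |δ|=124 (15 ε).
min D↑ (16 st, q0=0, F={5}): 0:q→0,a→1,f→2,u→3,x→4 1:q→1,a→5,f→6,u→1,x→1 2:q→2,a→6,f→7,u→8,x→9 3:q→3,a→1,f→8,u→3,x→10 4:q→4,a→1,f→11,u→1,x→4 5:q→5,a→5,f→5,u→5,x→5 6:q→6,a→5,f→12,u→6,x→6 7:q→7,a→12,f→7,u→7,x→5 8:q→8,a→6,f→7,u→8,x→13 9:q→6,a→6,f→14,u→6,x→9 10:q→10,a→1,f→6,u→1,x→10 11:q→11,a→6,f→15,u→6,x→9 12:q→12,a→5,f→12,u→12,x→5 13:q→6,a→6,f→12,u→6,x→13 14:q→12,a→12,f→14,u→12,x→5 15:q→15,a→12,f→15,u→12,x→5.
'aa': |S_i|=[24, 5, 1] end={s23} ∉↓L; 2/2 single-dels accept.
'ffx': run [24, 17, 10, 1] end={s23} rej; 3/3 del acc.
'xua': |S_i|=[24, 17, 5, 1] end={s23} ∉↓L; 3/3 del acc.
'fxqa': N↓-sim [24, 17, 8, 3, 1] end={s23} — reject; 4/4 single-dels accept.
'uxfa': run [24, 14, 7, 3, 1] end={s23} — reject; 4/4 single-dels accept.
5 obstructions.


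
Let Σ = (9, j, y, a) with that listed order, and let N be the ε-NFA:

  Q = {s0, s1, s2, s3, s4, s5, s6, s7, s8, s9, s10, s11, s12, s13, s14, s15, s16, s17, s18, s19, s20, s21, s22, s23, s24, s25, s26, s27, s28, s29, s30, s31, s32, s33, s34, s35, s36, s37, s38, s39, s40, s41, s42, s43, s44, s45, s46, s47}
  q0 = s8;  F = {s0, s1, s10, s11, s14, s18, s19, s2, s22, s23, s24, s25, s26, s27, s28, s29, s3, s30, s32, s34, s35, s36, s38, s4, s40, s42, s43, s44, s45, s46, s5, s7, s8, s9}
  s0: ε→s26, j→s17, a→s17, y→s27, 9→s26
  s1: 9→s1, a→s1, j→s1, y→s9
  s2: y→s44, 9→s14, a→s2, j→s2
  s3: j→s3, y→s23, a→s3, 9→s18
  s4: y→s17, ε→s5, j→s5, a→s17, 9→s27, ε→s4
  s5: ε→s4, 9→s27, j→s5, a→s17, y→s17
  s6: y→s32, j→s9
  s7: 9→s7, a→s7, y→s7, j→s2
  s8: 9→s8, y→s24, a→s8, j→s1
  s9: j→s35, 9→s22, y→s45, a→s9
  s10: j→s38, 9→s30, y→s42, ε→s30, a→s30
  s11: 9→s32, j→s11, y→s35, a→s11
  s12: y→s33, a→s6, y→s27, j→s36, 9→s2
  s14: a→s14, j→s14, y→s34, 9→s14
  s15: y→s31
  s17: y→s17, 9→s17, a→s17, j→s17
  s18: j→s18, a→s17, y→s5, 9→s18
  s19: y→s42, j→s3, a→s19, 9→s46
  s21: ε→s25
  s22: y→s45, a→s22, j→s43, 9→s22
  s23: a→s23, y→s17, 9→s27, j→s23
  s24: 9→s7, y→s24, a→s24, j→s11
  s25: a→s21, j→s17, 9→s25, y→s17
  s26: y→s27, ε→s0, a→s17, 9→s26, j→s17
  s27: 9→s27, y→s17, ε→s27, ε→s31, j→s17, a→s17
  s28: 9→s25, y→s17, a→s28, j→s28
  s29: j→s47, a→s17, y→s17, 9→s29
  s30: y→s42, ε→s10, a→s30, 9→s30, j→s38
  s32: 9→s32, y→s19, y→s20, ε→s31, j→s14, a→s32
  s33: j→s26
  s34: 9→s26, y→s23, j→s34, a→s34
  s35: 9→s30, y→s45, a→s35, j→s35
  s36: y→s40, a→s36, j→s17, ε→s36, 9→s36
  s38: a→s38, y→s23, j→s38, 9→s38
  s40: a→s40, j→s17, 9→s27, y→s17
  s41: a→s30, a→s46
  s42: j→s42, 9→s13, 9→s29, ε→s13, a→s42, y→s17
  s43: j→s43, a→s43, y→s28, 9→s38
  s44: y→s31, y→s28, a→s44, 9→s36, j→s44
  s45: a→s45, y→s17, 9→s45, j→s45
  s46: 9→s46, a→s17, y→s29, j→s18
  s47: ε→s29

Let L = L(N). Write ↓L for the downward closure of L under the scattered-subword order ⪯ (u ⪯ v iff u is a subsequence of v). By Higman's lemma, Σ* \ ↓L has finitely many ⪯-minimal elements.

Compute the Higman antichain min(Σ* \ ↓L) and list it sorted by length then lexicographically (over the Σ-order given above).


A = [jyyy, y9jy9j, yj9y9a].

|Q|=48, |F|=34, |δ|=168 (14 ε).
min D↑ (32 st, q0=0, F={13}): 0:9→0,j→1,y→2,a→0 1:9→1,j→1,y→3,a→1 2:9→4,j→5,y→2,a→2 3:9→6,j→7,y→8,a→3 4:9→4,j→9,y→4,a→4 5:9→10,j→5,y→7,a→5 6:9→6,j→11,y→8,a→6 7:9→12,j→7,y→8,a→7 8:9→8,j→8,y→13,a→8 9:9→14,j→9,y→15,a→9 10:9→10,j→14,y→16,a→10 11:9→17,j→11,y→18,a→11 12:9→12,j→17,y→19,a→12 13:9→13,j→13,y→13,a→13 14:9→14,j→14,y→20,a→14 15:9→21,j→15,y→18,a→15 16:9→22,j→23,y→19,a→16 17:9→17,j→17,y→24,a→17 18:9→25,j→18,y→13,a→18 19:9→26,j→19,y→13,a→19 20:9→27,j→20,y→24,a→20 21:9→21,j→13,y→28,a→21 22:9→22,j→29,y→26,a→13 23:9→29,j→23,y→24,a→23 24:9→30,j→24,y→13,a→24 25:9→25,j→13,y→13,a→25 26:9→26,j→26,y→13,a→13 27:9→27,j→13,y→30,a→13 28:9→30,j→13,y→13,a→28 29:9→29,j→29,y→31,a→13 30:9→30,j→13,y→13,a→13 31:9→30,j→31,y→13,a→13.
'jyyy': N↓-sim [40, 37, 32, 15, 1] end={s17} ∉↓L; 4/4 single-dels accept.
'y9jy9j': N↓-sim [40, 38, 34, 26, 15, 9, 1] end={s17} ∉↓L; 6/6 single-dels accept.
'yj9y9a': run [40, 38, 34, 28, 19, 12, 1] end={s17} — reject; 6/6 del acc.
3 obstructions.


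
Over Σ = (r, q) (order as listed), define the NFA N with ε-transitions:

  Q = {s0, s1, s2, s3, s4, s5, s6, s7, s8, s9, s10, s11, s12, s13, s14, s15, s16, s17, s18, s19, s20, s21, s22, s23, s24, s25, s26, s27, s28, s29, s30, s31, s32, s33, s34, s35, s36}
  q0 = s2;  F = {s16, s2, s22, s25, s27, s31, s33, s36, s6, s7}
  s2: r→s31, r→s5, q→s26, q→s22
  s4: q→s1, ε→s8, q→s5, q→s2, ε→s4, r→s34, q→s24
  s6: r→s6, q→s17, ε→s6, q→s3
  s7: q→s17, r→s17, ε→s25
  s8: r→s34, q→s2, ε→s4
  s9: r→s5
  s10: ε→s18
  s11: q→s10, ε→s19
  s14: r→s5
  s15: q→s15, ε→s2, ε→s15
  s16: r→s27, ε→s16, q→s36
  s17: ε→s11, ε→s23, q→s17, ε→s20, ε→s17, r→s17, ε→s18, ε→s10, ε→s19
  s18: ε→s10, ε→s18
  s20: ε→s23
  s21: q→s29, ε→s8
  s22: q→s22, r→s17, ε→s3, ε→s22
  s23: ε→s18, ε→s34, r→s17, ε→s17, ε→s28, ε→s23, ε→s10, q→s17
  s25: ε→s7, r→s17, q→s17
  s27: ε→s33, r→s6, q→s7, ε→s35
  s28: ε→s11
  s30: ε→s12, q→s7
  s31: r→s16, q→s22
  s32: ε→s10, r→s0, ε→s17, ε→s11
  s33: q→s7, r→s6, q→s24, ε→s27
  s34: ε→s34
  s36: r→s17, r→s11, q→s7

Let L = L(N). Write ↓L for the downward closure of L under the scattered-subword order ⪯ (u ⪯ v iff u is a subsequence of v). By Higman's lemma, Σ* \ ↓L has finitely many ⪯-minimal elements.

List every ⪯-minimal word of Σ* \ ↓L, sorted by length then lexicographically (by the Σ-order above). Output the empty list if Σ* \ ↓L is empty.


min(Σ*\↓L) = [qr, rrrrq, rrrqq, rrqqq].

|Q|=37, |F|=10, |δ|=82 (39 ε).
min D↑ (9 st, q0=0, F={4}): 0:r→1,q→2 1:r→3,q→2 2:r→4,q→2 3:r→5,q→6 4:r→4,q→4 5:r→7,q→8 6:r→4,q→8 7:r→7,q→4 8:r→4,q→4 (ε-aug+det+¬).
'qr': |S_i|=[24, 16, 9] end={s10,s11,s17,s18,s19,s20,s23,s28,s34} — reject; 2/2 del acc.
'rrrrq': |S_i|=[24, 22, 19, 17, 11, 10] end={s10,s11,s17,s18,s19,s20,s23,s28,s3,s34} — reject; 5/5 deletions ∈↓L.
'rrrqq': |S_i|=[24, 22, 19, 17, 13, 9] end={s10,s11,s17,s18,s19,s20,s23,s28,s34} rej; 5/5 del acc.
'rrqqq': N↓-sim [24, 22, 19, 14, 11, 9] end={s10,s11,s17,s18,s19,s20,s23,s28,s34} ∉↓L; 5/5 single-dels accept.
4 words, ⪯-incomp.


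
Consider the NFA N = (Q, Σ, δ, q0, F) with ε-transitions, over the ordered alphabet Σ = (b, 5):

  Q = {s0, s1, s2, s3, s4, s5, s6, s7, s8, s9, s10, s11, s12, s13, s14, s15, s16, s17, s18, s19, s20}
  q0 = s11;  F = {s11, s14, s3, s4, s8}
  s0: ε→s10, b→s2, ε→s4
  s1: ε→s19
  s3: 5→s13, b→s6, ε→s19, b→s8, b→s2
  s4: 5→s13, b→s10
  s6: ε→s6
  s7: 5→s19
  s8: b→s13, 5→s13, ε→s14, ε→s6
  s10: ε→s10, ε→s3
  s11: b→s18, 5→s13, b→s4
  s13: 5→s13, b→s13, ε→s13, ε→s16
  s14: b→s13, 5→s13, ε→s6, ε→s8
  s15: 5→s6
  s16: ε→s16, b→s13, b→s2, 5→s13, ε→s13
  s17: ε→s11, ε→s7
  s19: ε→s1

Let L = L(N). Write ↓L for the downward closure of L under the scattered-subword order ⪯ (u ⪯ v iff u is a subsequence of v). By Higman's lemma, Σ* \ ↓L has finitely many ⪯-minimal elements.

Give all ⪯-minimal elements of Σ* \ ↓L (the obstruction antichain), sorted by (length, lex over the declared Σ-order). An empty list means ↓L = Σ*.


Antichain: [5, bbbb].

|Q|=21, |F|=5, |δ|=39 (18 ε).
min D↑ (5 st, q0=0, F={2}): 0:b→1,5→2 1:b→3,5→2 2:b→2,5→2 3:b→4,5→2 4:b→2,5→2 (ε-aug+det+¬).
'5': N↓-sim [13, 3] end={s13,s16,s2} rej; 1/1 single-dels accept.
'bbbb': run [13, 12, 10, 6, 3] end={s13,s16,s2} rej; 4/4 del acc.
2 obstructions.


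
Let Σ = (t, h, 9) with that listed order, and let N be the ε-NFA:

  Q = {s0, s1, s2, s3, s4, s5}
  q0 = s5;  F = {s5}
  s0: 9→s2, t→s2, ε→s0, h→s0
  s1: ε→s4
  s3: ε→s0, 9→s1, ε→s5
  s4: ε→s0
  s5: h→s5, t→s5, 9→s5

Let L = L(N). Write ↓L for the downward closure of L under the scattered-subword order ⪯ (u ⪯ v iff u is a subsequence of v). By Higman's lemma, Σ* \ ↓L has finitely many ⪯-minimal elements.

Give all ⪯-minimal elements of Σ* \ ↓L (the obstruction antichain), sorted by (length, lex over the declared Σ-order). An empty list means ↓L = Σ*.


Antichain: [].

|Q|=6, |F|=1, |δ|=12 (5 ε).
min D↑ (1 st, q0=0, F={}): 0:t→0,h→0,9→0 (ε-aug+det+¬).
L(D↑) = ∅ ⇒ ↓L = Σ*.


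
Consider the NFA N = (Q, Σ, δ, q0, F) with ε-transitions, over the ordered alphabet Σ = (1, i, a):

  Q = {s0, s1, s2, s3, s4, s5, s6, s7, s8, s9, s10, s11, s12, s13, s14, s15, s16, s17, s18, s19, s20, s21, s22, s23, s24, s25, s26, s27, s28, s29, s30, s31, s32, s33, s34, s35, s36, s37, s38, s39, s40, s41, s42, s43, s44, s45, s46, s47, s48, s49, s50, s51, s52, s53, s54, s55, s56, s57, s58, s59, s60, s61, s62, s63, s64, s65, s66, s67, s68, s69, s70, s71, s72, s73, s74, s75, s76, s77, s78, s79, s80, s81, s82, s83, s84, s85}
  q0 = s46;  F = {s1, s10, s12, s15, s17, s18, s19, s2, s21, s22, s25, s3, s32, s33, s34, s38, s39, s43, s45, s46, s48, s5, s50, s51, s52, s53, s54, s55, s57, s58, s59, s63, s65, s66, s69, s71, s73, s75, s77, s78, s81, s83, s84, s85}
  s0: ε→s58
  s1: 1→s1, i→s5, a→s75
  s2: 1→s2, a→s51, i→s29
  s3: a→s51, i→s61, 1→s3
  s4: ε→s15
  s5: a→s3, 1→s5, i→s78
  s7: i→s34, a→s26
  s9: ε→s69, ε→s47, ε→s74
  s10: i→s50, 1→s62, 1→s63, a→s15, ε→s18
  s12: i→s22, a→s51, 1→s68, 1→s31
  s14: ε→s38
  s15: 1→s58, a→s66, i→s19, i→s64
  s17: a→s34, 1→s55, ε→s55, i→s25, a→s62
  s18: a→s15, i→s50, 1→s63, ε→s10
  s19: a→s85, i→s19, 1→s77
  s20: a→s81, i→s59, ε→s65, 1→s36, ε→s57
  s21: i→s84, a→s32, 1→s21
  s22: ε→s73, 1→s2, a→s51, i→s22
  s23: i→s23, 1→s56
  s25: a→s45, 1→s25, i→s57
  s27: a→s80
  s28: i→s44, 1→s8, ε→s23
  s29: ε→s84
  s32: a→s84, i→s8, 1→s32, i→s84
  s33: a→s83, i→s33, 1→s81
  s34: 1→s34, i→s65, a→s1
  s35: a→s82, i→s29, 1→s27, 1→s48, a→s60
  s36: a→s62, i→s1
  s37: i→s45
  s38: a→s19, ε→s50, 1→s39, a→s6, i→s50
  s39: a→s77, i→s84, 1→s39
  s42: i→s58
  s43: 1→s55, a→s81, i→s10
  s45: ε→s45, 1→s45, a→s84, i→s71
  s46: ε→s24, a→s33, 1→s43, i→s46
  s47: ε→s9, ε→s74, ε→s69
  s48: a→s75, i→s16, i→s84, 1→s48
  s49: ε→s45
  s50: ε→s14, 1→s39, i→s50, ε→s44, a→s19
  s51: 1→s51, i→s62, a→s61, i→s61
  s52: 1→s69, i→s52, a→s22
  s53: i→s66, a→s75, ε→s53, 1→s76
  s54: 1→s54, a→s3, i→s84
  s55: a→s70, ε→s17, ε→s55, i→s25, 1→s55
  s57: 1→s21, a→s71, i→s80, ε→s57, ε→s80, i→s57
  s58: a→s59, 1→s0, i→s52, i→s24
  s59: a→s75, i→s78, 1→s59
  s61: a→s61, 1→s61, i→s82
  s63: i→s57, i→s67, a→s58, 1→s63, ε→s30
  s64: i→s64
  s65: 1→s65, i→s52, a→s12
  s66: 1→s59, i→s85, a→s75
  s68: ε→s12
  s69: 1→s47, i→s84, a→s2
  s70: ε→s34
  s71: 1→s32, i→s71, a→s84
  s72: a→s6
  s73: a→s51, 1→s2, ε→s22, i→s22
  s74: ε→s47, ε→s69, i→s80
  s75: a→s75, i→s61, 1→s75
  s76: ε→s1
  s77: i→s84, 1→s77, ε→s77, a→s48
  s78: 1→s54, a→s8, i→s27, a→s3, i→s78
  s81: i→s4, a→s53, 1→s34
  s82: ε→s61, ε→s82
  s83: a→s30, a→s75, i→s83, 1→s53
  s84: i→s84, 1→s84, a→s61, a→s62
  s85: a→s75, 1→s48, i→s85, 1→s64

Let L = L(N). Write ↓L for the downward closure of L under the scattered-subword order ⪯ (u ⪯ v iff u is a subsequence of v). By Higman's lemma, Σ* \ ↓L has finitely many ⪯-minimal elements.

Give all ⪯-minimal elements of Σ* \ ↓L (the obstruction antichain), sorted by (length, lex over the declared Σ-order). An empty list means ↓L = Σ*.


|Q|=86, |F|=44, |δ|=211 (38 ε).
min D↑ (41 st, q0=0, F={22}): 0:1→1,i→0,a→2 1:1→3,i→4,a→5 2:1→5,i→2,a→6 3:1→3,i→7,a→8 4:1→9,i→10,a→11 5:1→8,i→11,a→12 6:1→12,i→6,a→13 7:1→7,i→14,a→15 8:1→8,i→16,a→17 9:1→9,i→14,a→18 10:1→19,i→10,a→20 11:1→18,i→20,a→21 12:1→17,i→21,a→13 13:1→13,i→22,a→13 14:1→23,i→14,a→24 15:1→15,i→24,a→25 16:1→16,i→26,a→27 17:1→17,i→28,a→13 18:1→18,i→26,a→29 19:1→19,i→25,a→30 20:1→30,i→20,a→31 21:1→29,i→31,a→13 22:1→22,i→22,a→22 23:1→23,i→25,a→32 24:1→32,i→24,a→25 25:1→25,i→25,a→22 26:1→33,i→26,a→34 27:1→27,i→34,a→35 28:1→28,i→36,a→37 29:1→29,i→36,a→13 30:1→30,i→25,a→38 31:1→38,i→31,a→13 32:1→32,i→25,a→25 33:1→33,i→25,a→39 34:1→39,i→34,a→35 35:1→35,i→22,a→22 36:1→40,i→36,a→37 37:1→37,i→22,a→35 38:1→38,i→25,a→13 39:1→39,i→25,a→35 40:1→40,i→25,a→37.
'aaai': run [68, 52, 31, 9, 3] end={s61,s62,s82} — reject; 4/4 single-dels accept.
'11iaaa': run [68, 65, 50, 35, 18, 5, 3] end={s61,s62,s82} ∉↓L; 6/6 del acc.
'1ii1ia': run [68, 65, 56, 39, 23, 9, 3] end={s61,s62,s82} — reject; 6/6 single-dels accept.
3 minimals (antichain).

Antichain: [aaai, 11iaaa, 1ii1ia].


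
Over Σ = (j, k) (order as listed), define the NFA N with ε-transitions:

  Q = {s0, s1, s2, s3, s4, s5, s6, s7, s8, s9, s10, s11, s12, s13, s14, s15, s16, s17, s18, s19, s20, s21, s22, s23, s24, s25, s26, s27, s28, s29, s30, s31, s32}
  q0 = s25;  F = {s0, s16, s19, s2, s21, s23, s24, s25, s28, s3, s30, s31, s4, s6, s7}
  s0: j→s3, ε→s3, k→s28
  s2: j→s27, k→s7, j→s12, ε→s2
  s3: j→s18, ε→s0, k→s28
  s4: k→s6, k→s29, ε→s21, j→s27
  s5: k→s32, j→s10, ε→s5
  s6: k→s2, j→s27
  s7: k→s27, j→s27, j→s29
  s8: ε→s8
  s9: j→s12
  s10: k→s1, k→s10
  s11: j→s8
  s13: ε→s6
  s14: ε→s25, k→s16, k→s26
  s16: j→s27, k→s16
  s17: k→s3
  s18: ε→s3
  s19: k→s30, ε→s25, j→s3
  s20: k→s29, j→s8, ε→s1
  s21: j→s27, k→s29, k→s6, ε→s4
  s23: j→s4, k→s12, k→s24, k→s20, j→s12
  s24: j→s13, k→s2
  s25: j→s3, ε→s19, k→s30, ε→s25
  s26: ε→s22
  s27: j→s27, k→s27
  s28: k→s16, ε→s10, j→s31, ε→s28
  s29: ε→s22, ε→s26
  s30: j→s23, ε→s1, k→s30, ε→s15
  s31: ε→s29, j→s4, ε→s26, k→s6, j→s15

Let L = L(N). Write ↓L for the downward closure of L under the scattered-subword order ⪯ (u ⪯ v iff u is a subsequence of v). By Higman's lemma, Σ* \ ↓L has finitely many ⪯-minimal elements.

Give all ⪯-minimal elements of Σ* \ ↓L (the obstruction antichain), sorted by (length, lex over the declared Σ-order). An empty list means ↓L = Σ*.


|Q|=33, |F|=15, |δ|=74 (23 ε).
min D↑ (13 st, q0=0, F={10}): 0:j→1,k→2 1:j→1,k→3 2:j→4,k→2 3:j→5,k→6 4:j→7,k→8 5:j→7,k→9 6:j→10,k→6 7:j→10,k→9 8:j→9,k→11 9:j→10,k→11 10:j→10,k→10 11:j→10,k→12 12:j→10,k→10 (ε-aug+det+¬).
'jkkj': |S_i|=[27, 24, 20, 11, 5] end={s12,s22,s26,s27,s29} rej; 4/4 deletions ∈↓L.
'kjjj': |S_i|=[27, 22, 18, 13, 5] end={s12,s22,s26,s27,s29} — reject; 4/4 single-dels accept.
'kjkkkk': run [27, 22, 18, 13, 7, 5, 1] end={s27} — reject; 6/6 single-dels accept.
3 words, ⪯-incomp.

A = [jkkj, kjjj, kjkkkk].


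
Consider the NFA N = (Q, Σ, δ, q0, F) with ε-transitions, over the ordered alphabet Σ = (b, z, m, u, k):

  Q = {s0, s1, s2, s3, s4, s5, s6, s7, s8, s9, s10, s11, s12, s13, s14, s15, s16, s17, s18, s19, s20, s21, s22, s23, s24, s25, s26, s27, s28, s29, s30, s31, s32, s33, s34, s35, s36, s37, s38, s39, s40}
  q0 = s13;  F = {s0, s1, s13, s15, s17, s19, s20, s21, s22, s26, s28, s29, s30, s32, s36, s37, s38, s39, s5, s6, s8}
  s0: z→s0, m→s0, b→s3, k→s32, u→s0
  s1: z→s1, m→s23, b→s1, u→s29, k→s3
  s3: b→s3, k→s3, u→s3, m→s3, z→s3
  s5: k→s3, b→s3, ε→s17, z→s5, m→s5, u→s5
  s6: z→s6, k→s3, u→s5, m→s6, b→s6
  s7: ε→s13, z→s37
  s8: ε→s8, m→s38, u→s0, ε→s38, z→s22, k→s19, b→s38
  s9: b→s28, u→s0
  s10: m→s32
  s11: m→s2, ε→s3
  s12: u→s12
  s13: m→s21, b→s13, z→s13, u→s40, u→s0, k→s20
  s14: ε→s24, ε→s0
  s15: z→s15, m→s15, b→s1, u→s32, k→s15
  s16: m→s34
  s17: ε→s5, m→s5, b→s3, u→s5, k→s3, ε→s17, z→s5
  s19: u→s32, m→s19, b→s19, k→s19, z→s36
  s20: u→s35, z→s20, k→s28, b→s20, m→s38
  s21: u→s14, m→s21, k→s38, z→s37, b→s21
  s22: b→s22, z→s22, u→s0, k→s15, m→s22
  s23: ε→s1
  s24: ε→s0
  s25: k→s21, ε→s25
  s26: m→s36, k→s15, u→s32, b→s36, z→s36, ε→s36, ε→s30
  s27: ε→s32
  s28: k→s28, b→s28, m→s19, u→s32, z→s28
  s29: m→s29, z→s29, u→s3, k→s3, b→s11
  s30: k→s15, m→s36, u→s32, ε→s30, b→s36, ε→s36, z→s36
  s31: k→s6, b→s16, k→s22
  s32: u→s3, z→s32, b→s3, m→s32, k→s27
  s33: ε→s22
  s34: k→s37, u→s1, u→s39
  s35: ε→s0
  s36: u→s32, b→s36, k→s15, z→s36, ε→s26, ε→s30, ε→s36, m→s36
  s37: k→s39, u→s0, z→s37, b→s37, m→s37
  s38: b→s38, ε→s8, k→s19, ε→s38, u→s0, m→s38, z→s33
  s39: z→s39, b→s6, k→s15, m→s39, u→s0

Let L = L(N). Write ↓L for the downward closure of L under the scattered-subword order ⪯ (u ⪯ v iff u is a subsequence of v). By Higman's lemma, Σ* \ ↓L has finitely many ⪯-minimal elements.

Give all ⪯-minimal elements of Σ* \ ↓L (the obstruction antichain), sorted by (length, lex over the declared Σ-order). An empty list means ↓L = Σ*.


|Q|=41, |F|=21, |δ|=149 (24 ε).
min D↑ (18 st, q0=0, F={6}): 0:b→0,z→0,m→1,u→2,k→3 1:b→1,z→4,m→1,u→2,k→5 2:b→6,z→2,m→2,u→2,k→7 3:b→3,z→3,m→5,u→2,k→8 4:b→4,z→4,m→4,u→2,k→9 5:b→5,z→10,m→5,u→2,k→11 6:b→6,z→6,m→6,u→6,k→6 7:b→6,z→7,m→7,u→6,k→7 8:b→8,z→8,m→11,u→7,k→8 9:b→12,z→9,m→9,u→2,k→13 10:b→10,z→10,m→10,u→2,k→13 11:b→11,z→14,m→11,u→7,k→11 12:b→12,z→12,m→12,u→15,k→6 13:b→16,z→13,m→13,u→7,k→13 14:b→14,z→14,m→14,u→7,k→13 15:b→6,z→15,m→15,u→15,k→6 16:b→16,z→16,m→16,u→17,k→6 17:b→6,z→17,m→17,u→6,k→6 [Hopcroft].
'ub': |S_i|=[31, 13, 3] end={s11,s2,s3} rej; 2/2 del acc.
'uku': |S_i|=[31, 13, 3, 1] end={s3} — reject; 3/3 del acc.
'kkuu': run [31, 25, 14, 6, 1] end={s3} — reject; 4/4 del acc.
'mzkbk': |S_i|=[31, 26, 20, 14, 9, 1] end={s3} ∉↓L; 5/5 deletions ∈↓L.
4 words, ⪯-incomp.

Antichain: [ub, uku, kkuu, mzkbk].


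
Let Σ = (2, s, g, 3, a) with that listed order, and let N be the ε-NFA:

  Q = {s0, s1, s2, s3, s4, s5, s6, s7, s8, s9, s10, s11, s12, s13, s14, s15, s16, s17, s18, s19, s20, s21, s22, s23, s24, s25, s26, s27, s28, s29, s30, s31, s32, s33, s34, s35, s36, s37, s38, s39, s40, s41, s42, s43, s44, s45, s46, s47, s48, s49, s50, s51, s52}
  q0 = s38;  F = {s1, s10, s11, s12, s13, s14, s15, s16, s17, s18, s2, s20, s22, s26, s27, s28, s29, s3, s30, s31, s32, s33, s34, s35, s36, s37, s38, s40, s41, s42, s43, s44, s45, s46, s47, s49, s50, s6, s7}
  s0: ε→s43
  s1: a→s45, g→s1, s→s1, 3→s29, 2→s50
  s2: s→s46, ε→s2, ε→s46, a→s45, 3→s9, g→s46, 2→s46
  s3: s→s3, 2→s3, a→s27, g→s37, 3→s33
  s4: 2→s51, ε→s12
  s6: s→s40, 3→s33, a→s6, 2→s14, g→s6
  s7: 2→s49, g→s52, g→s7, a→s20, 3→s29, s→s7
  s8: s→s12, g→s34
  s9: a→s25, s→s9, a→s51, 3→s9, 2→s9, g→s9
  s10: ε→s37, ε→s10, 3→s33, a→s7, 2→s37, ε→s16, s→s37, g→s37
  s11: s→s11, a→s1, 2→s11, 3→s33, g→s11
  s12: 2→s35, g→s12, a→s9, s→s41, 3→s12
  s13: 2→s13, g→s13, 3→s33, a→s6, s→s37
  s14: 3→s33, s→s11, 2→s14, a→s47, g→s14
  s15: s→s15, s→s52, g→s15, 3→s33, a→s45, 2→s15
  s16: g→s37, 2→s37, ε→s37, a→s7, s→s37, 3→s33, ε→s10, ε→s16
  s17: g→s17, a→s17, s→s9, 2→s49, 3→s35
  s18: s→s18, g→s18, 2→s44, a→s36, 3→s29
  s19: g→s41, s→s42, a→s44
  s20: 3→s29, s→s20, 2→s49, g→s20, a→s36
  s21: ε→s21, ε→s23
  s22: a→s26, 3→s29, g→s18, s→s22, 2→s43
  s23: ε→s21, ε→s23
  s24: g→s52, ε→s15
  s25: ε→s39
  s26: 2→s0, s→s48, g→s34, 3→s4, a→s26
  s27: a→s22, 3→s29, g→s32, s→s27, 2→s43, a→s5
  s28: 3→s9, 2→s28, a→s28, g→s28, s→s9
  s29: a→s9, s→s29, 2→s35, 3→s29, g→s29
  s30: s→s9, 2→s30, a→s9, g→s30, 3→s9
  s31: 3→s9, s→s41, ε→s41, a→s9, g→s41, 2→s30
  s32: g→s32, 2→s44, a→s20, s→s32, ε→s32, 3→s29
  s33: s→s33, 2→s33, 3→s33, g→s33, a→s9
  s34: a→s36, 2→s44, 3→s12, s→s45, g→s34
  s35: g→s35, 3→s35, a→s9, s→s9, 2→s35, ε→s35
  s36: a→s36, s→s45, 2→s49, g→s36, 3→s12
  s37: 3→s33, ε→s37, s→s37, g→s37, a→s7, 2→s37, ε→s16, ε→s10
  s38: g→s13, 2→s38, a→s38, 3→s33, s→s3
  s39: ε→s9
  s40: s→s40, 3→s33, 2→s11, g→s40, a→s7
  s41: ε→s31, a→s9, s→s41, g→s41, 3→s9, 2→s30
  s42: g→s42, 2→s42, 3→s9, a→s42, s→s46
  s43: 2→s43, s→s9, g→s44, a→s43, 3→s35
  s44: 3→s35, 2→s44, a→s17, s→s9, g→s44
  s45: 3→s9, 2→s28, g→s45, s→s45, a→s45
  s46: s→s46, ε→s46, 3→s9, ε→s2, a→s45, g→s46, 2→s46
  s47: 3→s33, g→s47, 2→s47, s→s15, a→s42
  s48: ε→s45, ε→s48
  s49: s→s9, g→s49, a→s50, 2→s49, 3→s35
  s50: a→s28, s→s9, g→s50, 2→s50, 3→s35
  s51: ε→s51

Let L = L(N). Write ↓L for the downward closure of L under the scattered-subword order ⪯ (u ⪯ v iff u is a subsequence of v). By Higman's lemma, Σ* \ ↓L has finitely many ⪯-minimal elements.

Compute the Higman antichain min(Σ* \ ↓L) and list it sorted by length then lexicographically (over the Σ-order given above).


|Q|=53, |F|=39, |δ|=240 (29 ε).
min D↑ (36 st, q0=0, F={7}): 0:2→0,s→1,g→2,3→3,a→0 1:2→1,s→1,g→4,3→3,a→5 2:2→2,s→4,g→2,3→3,a→6 3:2→3,s→3,g→3,3→3,a→7 4:2→4,s→4,g→4,3→3,a→8 5:2→9,s→5,g→10,3→11,a→12 6:2→13,s→14,g→6,3→3,a→6 7:2→7,s→7,g→7,3→7,a→7 8:2→15,s→8,g→8,3→11,a→16 9:2→9,s→7,g→17,3→18,a→9 10:2→17,s→10,g→10,3→11,a→16 11:2→18,s→11,g→11,3→11,a→7 12:2→9,s→12,g→19,3→11,a→20 13:2→13,s→21,g→13,3→3,a→22 14:2→21,s→14,g→14,3→3,a→8 15:2→15,s→7,g→15,3→18,a→23 16:2→15,s→16,g→16,3→11,a→24 17:2→17,s→7,g→17,3→18,a→25 18:2→18,s→7,g→18,3→18,a→7 19:2→17,s→19,g→19,3→11,a→24 20:2→9,s→26,g→27,3→28,a→20 21:2→21,s→21,g→21,3→3,a→29 22:2→22,s→30,g→22,3→3,a→31 23:2→23,s→7,g→23,3→18,a→32 24:2→15,s→26,g→24,3→28,a→24 25:2→15,s→7,g→25,3→18,a→25 26:2→32,s→26,g→26,3→7,a→26 27:2→17,s→26,g→27,3→28,a→24 28:2→18,s→33,g→28,3→28,a→7 29:2→23,s→29,g→29,3→11,a→26 30:2→30,s→30,g→30,3→3,a→26 31:2→31,s→34,g→31,3→7,a→31 32:2→32,s→7,g→32,3→7,a→32 33:2→35,s→33,g→33,3→7,a→7 34:2→34,s→34,g→34,3→7,a→26 35:2→35,s→7,g→35,3→7,a→7.
'3a': run [48, 12, 4] end={s25,s39,s51,s9} rej; 2/2 deletions ∈↓L.
'sa2s': N↓-sim [48, 42, 32, 13, 4] end={s25,s39,s51,s9} — reject; 4/4 deletions ∈↓L.
'saaas3': run [48, 42, 32, 27, 22, 10, 4] end={s25,s39,s51,s9} — reject; 6/6 del acc.
'ga2aa3': N↓-sim [48, 38, 30, 21, 17, 9, 4] end={s25,s39,s51,s9} — reject; 6/6 single-dels accept.
4 obstructions.

min(Σ*\↓L) = [3a, sa2s, saaas3, ga2aa3].
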